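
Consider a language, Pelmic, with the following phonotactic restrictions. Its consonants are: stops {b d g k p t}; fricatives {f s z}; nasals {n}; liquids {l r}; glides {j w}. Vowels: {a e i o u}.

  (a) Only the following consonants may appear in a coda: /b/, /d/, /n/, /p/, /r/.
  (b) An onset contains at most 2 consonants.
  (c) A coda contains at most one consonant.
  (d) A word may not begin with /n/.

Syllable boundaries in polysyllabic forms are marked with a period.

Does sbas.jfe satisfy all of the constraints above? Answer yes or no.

sbas.jfe — violates constraint (a): syllable 1 coda contains /s/, which is not a licensed coda consonant → phonotactically illegal

no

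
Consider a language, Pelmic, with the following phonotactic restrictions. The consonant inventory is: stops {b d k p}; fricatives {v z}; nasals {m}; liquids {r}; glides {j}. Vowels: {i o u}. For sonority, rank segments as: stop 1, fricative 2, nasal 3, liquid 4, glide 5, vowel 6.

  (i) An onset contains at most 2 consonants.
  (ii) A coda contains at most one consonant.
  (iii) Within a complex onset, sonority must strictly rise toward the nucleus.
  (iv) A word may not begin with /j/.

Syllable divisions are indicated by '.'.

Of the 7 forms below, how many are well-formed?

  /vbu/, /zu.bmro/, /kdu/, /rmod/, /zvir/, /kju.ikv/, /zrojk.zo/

/vbu/ — violates constraint (iii): syllable 1 onset /vb/: /v/ (fricative, 2) → /b/ (stop, 1) does not rise → ill-formed
/zu.bmro/ — violates constraint (i): syllable 2 onset /bmr/ has 3 consonants (> 2) → ill-formed
/kdu/ — violates constraint (iii): syllable 1 onset /kd/: /k/ (stop, 1) → /d/ (stop, 1) does not rise → ill-formed
/rmod/ — violates constraint (iii): syllable 1 onset /rm/: /r/ (liquid, 4) → /m/ (nasal, 3) does not rise → ill-formed
/zvir/ — violates constraint (iii): syllable 1 onset /zv/: /z/ (fricative, 2) → /v/ (fricative, 2) does not rise → ill-formed
/kju.ikv/ — violates constraint (ii): syllable 2 coda /kv/ has 2 consonants (> 1) → ill-formed
/zrojk.zo/ — violates constraint (ii): syllable 1 coda /jk/ has 2 consonants (> 1) → ill-formed
No form is well-formed → 0.

0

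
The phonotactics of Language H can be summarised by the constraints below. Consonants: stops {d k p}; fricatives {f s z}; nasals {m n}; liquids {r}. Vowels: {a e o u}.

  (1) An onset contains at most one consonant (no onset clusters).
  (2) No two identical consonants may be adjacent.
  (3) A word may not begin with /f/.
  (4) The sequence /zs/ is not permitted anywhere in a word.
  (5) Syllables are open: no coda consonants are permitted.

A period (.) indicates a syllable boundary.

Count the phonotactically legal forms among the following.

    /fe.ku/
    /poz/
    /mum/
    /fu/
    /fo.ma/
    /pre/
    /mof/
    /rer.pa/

/fe.ku/ — violates constraint 3: word begins with /f/ → phonotactically illegal
/poz/ — violates constraint 5: syllable 1 coda /z/ has 1 consonant (> 0) → phonotactically illegal
/mum/ — violates constraint 5: syllable 1 coda /m/ has 1 consonant (> 0) → phonotactically illegal
/fu/ — violates constraint 3: word begins with /f/ → phonotactically illegal
/fo.ma/ — violates constraint 3: word begins with /f/ → phonotactically illegal
/pre/ — violates constraint 1: syllable 1 onset /pr/ has 2 consonants (> 1) → phonotactically illegal
/mof/ — violates constraint 5: syllable 1 coda /f/ has 1 consonant (> 0) → phonotactically illegal
/rer.pa/ — violates constraint 5: syllable 1 coda /r/ has 1 consonant (> 0) → phonotactically illegal
No form is phonotactically legal → 0.

0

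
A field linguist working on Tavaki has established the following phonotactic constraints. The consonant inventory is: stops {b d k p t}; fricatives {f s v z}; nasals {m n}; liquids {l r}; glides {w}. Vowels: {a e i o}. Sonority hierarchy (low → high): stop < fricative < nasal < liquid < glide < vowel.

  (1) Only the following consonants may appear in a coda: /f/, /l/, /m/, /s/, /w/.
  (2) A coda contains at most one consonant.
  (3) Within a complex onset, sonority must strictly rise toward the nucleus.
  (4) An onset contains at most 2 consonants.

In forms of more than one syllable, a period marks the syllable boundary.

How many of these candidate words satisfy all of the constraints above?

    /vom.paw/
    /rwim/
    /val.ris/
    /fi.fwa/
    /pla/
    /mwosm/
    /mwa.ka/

/vom.paw/ — σ1 onset /v/, coda /m/ ok; σ2 onset /p/, coda /w/ ok → licit
/rwim/ — σ1 onset /rw/ (4→5 rises), coda /m/ ok → licit
/val.ris/ — σ1 onset /v/, coda /l/ ok; σ2 onset /r/, coda /s/ ok → licit
/fi.fwa/ — σ1 onset /f/, coda /∅/ ok; σ2 onset /fw/ (2→5 rises), coda /∅/ ok → licit
/pla/ — σ1 onset /pl/ (1→4 rises), coda /∅/ ok → licit
/mwosm/ — violates constraint 2: syllable 1 coda /sm/ has 2 consonants (> 1) → illicit
/mwa.ka/ — σ1 onset /mw/ (3→5 rises), coda /∅/ ok; σ2 onset /k/, coda /∅/ ok → licit
Licit: /vom.paw/, /rwim/, /val.ris/, /fi.fwa/, /pla/, /mwa.ka/ → 6.

6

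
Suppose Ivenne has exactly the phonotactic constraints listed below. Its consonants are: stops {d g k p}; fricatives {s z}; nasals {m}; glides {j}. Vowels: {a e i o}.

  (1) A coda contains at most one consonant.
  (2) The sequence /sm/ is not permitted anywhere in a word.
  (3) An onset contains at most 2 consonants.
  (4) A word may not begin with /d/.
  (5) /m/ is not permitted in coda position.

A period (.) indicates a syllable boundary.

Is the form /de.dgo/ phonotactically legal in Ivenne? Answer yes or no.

no

/de.dgo/ — violates constraint 4: word begins with /d/ → phonotactically illegal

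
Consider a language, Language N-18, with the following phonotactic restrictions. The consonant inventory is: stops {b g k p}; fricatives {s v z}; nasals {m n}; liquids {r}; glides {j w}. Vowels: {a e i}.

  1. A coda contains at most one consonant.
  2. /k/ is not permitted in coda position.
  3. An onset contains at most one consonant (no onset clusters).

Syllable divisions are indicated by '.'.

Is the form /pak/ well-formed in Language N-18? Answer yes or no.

no

/pak/ — violates constraint 2: syllable 1 coda contains /k/ → ill-formed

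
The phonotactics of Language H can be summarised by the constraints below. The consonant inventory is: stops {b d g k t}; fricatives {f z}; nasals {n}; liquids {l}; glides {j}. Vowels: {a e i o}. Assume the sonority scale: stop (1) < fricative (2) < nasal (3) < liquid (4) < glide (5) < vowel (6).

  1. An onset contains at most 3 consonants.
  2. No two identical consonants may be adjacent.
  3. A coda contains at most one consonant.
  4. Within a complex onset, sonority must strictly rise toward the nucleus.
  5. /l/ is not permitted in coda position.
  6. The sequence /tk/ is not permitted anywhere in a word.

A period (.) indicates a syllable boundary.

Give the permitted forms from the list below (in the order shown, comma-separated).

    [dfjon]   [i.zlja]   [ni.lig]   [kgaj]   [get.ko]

[dfjon], [i.zlja], [ni.lig]

[dfjon] — σ1 onset /dfj/ (1→2→5 rises), coda /n/ ok → permitted
[i.zlja] — σ1 onset /∅/, coda /∅/ ok; σ2 onset /zlj/ (2→4→5 rises), coda /∅/ ok → permitted
[ni.lig] — σ1 onset /n/, coda /∅/ ok; σ2 onset /l/, coda /g/ ok → permitted
[kgaj] — violates constraint 4: syllable 1 onset /kg/: /k/ (stop, 1) → /g/ (stop, 1) does not rise → not permitted
[get.ko] — violates constraint 6: contains banned sequence /tk/ → not permitted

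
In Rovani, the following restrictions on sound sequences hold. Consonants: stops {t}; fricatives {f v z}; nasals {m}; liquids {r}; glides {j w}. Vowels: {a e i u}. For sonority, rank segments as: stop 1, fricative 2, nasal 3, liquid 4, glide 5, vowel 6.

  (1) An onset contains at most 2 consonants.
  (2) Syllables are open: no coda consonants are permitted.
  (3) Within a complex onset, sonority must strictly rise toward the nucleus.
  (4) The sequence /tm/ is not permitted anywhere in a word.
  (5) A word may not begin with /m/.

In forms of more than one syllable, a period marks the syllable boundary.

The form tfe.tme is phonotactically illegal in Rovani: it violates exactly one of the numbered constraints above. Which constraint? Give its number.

tfe.tme: contains banned sequence /tm/.
This is a violation of constraint 4: "The sequence /tm/ is not permitted anywhere in a word."
The remaining constraints (1, 2, 3, 5) are satisfied.

4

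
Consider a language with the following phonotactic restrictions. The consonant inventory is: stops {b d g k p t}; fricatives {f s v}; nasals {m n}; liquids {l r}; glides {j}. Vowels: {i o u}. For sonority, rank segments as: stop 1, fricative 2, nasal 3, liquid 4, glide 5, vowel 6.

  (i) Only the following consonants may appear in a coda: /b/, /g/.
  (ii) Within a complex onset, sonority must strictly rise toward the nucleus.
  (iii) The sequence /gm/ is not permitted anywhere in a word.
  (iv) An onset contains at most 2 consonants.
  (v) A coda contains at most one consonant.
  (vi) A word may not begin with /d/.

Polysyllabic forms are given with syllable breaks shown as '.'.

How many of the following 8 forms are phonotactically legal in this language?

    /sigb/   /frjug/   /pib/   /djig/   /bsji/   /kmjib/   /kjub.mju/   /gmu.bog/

/sigb/ — violates constraint (v): syllable 1 coda /gb/ has 2 consonants (> 1) → phonotactically illegal
/frjug/ — violates constraint (iv): syllable 1 onset /frj/ has 3 consonants (> 2) → phonotactically illegal
/pib/ — σ1 onset /p/, coda /b/ ok → phonotactically legal
/djig/ — violates constraint (vi): word begins with /d/ → phonotactically illegal
/bsji/ — violates constraint (iv): syllable 1 onset /bsj/ has 3 consonants (> 2) → phonotactically illegal
/kmjib/ — violates constraint (iv): syllable 1 onset /kmj/ has 3 consonants (> 2) → phonotactically illegal
/kjub.mju/ — σ1 onset /kj/ (1→5 rises), coda /b/ ok; σ2 onset /mj/ (3→5 rises), coda /∅/ ok → phonotactically legal
/gmu.bog/ — violates constraint (iii): contains banned sequence /gm/ → phonotactically illegal
Phonotactically legal: /pib/, /kjub.mju/ → 2.

2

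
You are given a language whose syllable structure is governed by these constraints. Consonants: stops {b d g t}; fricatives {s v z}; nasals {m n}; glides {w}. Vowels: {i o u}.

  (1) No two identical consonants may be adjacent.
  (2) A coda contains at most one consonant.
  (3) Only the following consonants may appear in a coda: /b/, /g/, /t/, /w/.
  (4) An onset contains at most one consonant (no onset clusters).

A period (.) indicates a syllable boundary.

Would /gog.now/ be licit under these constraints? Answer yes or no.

/gog.now/ — σ1 onset /g/, coda /g/ ok; σ2 onset /n/, coda /w/ ok → licit

yes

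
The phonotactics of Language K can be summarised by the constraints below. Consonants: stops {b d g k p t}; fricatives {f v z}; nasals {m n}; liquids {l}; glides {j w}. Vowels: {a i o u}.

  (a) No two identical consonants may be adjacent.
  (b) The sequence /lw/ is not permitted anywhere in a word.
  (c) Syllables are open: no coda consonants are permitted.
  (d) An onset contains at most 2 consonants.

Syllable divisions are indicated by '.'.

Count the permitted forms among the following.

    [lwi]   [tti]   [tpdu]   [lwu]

0

[lwi] — violates constraint (b): contains banned sequence /lw/ → not permitted
[tti] — violates constraint (a): adjacent identical consonants /tt/ → not permitted
[tpdu] — violates constraint (d): syllable 1 onset /tpd/ has 3 consonants (> 2) → not permitted
[lwu] — violates constraint (b): contains banned sequence /lw/ → not permitted
No form is permitted → 0.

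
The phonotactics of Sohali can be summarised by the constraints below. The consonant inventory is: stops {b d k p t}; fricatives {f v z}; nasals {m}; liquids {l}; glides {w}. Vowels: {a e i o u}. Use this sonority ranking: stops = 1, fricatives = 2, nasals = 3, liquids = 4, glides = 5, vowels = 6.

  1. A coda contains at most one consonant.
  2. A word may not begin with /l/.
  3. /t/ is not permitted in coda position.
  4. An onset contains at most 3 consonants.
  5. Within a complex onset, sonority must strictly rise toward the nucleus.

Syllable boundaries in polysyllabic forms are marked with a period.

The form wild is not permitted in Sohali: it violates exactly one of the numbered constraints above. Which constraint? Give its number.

1

wild: syllable 1 coda /ld/ has 2 consonants (> 1).
This is a violation of constraint 1: "A coda contains at most one consonant."
The remaining constraints (2, 3, 4, 5) are satisfied.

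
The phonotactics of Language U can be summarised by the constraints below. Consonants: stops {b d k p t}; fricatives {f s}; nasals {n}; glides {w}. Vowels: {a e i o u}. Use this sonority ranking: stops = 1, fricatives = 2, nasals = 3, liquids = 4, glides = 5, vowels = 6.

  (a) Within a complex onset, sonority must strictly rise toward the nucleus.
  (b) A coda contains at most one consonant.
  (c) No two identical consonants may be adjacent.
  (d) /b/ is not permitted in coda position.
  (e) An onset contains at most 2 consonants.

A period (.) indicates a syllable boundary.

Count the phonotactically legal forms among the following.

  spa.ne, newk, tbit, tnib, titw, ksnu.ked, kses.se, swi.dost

spa.ne — violates constraint (a): syllable 1 onset /sp/: /s/ (fricative, 2) → /p/ (stop, 1) does not rise → phonotactically illegal
newk — violates constraint (b): syllable 1 coda /wk/ has 2 consonants (> 1) → phonotactically illegal
tbit — violates constraint (a): syllable 1 onset /tb/: /t/ (stop, 1) → /b/ (stop, 1) does not rise → phonotactically illegal
tnib — violates constraint (d): syllable 1 coda contains /b/ → phonotactically illegal
titw — violates constraint (b): syllable 1 coda /tw/ has 2 consonants (> 1) → phonotactically illegal
ksnu.ked — violates constraint (e): syllable 1 onset /ksn/ has 3 consonants (> 2) → phonotactically illegal
kses.se — violates constraint (c): adjacent identical consonants /ss/ → phonotactically illegal
swi.dost — violates constraint (b): syllable 2 coda /st/ has 2 consonants (> 1) → phonotactically illegal
No form is phonotactically legal → 0.

0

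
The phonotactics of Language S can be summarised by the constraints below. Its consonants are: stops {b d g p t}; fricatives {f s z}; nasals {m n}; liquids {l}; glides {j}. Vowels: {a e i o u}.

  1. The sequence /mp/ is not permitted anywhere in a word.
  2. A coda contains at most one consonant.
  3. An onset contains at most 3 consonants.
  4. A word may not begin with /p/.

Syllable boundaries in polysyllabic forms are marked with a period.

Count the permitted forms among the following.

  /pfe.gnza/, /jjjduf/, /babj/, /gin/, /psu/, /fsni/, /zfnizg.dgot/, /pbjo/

/pfe.gnza/ — violates constraint 4: word begins with /p/ → not permitted
/jjjduf/ — violates constraint 3: syllable 1 onset /jjjd/ has 4 consonants (> 3) → not permitted
/babj/ — violates constraint 2: syllable 1 coda /bj/ has 2 consonants (> 1) → not permitted
/gin/ — σ1 onset /g/, coda /n/ ok → permitted
/psu/ — violates constraint 4: word begins with /p/ → not permitted
/fsni/ — σ1 onset /fsn/ (3C), coda /∅/ ok → permitted
/zfnizg.dgot/ — violates constraint 2: syllable 1 coda /zg/ has 2 consonants (> 1) → not permitted
/pbjo/ — violates constraint 4: word begins with /p/ → not permitted
Permitted: /gin/, /fsni/ → 2.

2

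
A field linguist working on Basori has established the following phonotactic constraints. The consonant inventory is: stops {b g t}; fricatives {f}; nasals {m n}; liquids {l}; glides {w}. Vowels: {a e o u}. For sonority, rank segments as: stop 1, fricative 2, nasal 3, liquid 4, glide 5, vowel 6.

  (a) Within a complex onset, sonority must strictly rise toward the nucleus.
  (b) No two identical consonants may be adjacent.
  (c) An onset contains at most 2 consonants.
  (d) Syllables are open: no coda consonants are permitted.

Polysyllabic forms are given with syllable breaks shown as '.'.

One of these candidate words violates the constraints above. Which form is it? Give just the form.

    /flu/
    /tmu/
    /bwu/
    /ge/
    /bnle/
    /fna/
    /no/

/bnle/

/flu/ — σ1 onset /fl/ (2→4 rises), coda /∅/ ok → phonotactically legal
/tmu/ — σ1 onset /tm/ (1→3 rises), coda /∅/ ok → phonotactically legal
/bwu/ — σ1 onset /bw/ (1→5 rises), coda /∅/ ok → phonotactically legal
/ge/ — σ1 onset /g/, coda /∅/ ok → phonotactically legal
/bnle/ — violates constraint (c): syllable 1 onset /bnl/ has 3 consonants (> 2) → phonotactically illegal
/fna/ — σ1 onset /fn/ (2→3 rises), coda /∅/ ok → phonotactically legal
/no/ — σ1 onset /n/, coda /∅/ ok → phonotactically legal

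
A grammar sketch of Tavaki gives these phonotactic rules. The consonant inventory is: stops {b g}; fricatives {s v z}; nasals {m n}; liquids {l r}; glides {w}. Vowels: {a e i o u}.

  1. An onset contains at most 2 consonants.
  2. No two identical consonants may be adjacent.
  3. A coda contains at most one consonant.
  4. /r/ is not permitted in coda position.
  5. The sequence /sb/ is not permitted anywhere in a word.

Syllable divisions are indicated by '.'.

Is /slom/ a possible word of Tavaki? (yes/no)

/slom/ — σ1 onset /sl/ (2C), coda /m/ ok → licit

yes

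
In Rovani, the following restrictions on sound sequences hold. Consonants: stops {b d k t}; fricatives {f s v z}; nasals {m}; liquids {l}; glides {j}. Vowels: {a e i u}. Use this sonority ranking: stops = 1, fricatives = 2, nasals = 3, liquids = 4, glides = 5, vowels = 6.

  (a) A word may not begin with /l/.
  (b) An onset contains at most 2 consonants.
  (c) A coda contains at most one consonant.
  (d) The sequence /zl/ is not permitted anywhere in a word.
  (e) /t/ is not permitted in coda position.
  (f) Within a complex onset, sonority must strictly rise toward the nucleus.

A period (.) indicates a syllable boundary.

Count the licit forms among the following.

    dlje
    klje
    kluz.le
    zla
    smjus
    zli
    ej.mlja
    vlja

0

dlje — violates constraint (b): syllable 1 onset /dlj/ has 3 consonants (> 2) → illicit
klje — violates constraint (b): syllable 1 onset /klj/ has 3 consonants (> 2) → illicit
kluz.le — violates constraint (d): contains banned sequence /zl/ → illicit
zla — violates constraint (d): contains banned sequence /zl/ → illicit
smjus — violates constraint (b): syllable 1 onset /smj/ has 3 consonants (> 2) → illicit
zli — violates constraint (d): contains banned sequence /zl/ → illicit
ej.mlja — violates constraint (b): syllable 2 onset /mlj/ has 3 consonants (> 2) → illicit
vlja — violates constraint (b): syllable 1 onset /vlj/ has 3 consonants (> 2) → illicit
No form is licit → 0.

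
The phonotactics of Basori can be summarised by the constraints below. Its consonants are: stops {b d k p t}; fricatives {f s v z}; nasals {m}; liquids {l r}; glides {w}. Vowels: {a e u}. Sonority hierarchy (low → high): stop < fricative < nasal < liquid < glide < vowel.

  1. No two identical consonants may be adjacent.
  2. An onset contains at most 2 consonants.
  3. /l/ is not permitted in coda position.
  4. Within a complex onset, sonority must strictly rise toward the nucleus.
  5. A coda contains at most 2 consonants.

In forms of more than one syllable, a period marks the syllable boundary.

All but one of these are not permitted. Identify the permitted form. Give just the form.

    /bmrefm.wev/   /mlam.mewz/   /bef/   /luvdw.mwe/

/bmrefm.wev/ — violates constraint 2: syllable 1 onset /bmr/ has 3 consonants (> 2) → not permitted
/mlam.mewz/ — violates constraint 1: adjacent identical consonants /mm/ → not permitted
/bef/ — σ1 onset /b/, coda /f/ ok → permitted
/luvdw.mwe/ — violates constraint 5: syllable 1 coda /vdw/ has 3 consonants (> 2) → not permitted

/bef/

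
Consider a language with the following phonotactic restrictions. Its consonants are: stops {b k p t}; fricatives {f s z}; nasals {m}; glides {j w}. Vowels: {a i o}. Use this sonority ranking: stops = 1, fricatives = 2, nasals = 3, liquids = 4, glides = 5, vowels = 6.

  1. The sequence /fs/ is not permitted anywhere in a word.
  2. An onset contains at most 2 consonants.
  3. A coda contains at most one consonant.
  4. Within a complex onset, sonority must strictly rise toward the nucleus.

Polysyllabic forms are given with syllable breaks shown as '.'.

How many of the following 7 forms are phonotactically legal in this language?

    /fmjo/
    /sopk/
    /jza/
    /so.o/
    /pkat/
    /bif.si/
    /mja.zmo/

2

/fmjo/ — violates constraint 2: syllable 1 onset /fmj/ has 3 consonants (> 2) → phonotactically illegal
/sopk/ — violates constraint 3: syllable 1 coda /pk/ has 2 consonants (> 1) → phonotactically illegal
/jza/ — violates constraint 4: syllable 1 onset /jz/: /j/ (glide, 5) → /z/ (fricative, 2) does not rise → phonotactically illegal
/so.o/ — σ1 onset /s/, coda /∅/ ok; σ2 onset /∅/, coda /∅/ ok → phonotactically legal
/pkat/ — violates constraint 4: syllable 1 onset /pk/: /p/ (stop, 1) → /k/ (stop, 1) does not rise → phonotactically illegal
/bif.si/ — violates constraint 1: contains banned sequence /fs/ → phonotactically illegal
/mja.zmo/ — σ1 onset /mj/ (3→5 rises), coda /∅/ ok; σ2 onset /zm/ (2→3 rises), coda /∅/ ok → phonotactically legal
Phonotactically legal: /so.o/, /mja.zmo/ → 2.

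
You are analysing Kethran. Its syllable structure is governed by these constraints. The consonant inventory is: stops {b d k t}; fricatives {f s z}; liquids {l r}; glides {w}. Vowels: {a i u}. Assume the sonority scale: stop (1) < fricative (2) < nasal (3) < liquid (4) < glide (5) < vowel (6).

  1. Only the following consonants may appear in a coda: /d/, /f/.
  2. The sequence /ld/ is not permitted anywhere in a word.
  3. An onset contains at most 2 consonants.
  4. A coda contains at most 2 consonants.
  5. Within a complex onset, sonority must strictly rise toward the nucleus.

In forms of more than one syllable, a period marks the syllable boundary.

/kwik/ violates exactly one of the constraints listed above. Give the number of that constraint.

1

/kwik/: syllable 1 coda contains /k/, which is not a licensed coda consonant.
This is a violation of constraint 1: "Only the following consonants may appear in a coda: /d/, /f/."
The remaining constraints (2, 3, 4, 5) are satisfied.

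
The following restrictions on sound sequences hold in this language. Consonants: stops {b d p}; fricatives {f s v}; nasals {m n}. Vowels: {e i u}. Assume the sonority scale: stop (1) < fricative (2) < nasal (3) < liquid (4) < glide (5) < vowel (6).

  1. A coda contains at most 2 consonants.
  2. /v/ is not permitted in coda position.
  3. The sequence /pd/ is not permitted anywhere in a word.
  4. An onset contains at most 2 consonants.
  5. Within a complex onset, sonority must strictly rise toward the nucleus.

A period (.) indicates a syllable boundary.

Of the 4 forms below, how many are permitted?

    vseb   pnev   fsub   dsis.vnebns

vseb — violates constraint 5: syllable 1 onset /vs/: /v/ (fricative, 2) → /s/ (fricative, 2) does not rise → not permitted
pnev — violates constraint 2: syllable 1 coda contains /v/ → not permitted
fsub — violates constraint 5: syllable 1 onset /fs/: /f/ (fricative, 2) → /s/ (fricative, 2) does not rise → not permitted
dsis.vnebns — violates constraint 1: syllable 2 coda /bns/ has 3 consonants (> 2) → not permitted
No form is permitted → 0.

0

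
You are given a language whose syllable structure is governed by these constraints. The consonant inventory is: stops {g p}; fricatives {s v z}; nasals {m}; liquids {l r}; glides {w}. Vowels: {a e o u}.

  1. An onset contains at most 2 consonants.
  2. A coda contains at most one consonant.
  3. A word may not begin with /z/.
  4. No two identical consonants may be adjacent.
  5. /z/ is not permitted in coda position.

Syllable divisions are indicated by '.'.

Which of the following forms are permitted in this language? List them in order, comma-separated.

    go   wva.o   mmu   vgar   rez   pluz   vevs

go — σ1 onset /g/, coda /∅/ ok → permitted
wva.o — σ1 onset /wv/ (2C), coda /∅/ ok; σ2 onset /∅/, coda /∅/ ok → permitted
mmu — violates constraint 4: adjacent identical consonants /mm/ → not permitted
vgar — σ1 onset /vg/ (2C), coda /r/ ok → permitted
rez — violates constraint 5: syllable 1 coda contains /z/ → not permitted
pluz — violates constraint 5: syllable 1 coda contains /z/ → not permitted
vevs — violates constraint 2: syllable 1 coda /vs/ has 2 consonants (> 1) → not permitted

go, wva.o, vgar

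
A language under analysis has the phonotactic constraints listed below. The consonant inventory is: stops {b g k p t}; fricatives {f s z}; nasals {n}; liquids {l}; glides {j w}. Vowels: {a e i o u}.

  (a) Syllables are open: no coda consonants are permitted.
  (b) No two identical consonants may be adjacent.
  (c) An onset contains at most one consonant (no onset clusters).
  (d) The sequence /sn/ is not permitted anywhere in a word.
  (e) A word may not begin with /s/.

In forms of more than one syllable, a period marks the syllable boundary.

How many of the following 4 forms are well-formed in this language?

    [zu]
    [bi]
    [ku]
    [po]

[zu] — σ1 onset /z/, coda /∅/ ok → well-formed
[bi] — σ1 onset /b/, coda /∅/ ok → well-formed
[ku] — σ1 onset /k/, coda /∅/ ok → well-formed
[po] — σ1 onset /p/, coda /∅/ ok → well-formed
Well-formed: [zu], [bi], [ku], [po] → 4.

4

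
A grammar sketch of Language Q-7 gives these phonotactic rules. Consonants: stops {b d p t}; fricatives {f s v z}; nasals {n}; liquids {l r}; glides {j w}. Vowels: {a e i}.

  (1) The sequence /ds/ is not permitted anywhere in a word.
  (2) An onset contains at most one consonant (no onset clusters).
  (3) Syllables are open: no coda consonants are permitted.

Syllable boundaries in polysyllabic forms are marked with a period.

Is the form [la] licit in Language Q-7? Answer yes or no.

[la] — σ1 onset /l/, coda /∅/ ok → licit

yes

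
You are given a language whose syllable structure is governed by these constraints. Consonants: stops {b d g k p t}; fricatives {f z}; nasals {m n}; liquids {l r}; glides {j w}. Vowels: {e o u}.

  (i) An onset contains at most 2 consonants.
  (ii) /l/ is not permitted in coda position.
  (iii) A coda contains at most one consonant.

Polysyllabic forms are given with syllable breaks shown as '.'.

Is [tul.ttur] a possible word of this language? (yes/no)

no

[tul.ttur] — violates constraint (ii): syllable 1 coda contains /l/ → illicit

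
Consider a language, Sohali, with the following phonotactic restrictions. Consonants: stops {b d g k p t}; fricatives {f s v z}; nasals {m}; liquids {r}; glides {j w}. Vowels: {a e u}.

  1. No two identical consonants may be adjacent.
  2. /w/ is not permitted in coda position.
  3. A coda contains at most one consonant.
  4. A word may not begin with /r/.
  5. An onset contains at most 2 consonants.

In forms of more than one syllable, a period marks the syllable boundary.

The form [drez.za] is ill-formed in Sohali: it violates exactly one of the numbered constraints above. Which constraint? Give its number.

[drez.za]: adjacent identical consonants /zz/.
This is a violation of constraint 1: "No two identical consonants may be adjacent."
The remaining constraints (2, 3, 4, 5) are satisfied.

1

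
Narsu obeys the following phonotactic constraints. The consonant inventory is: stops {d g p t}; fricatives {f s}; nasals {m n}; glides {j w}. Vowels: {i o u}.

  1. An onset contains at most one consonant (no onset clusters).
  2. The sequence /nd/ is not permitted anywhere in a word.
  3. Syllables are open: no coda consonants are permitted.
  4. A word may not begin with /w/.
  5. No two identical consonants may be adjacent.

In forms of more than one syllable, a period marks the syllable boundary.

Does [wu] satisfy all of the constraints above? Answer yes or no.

no

[wu] — violates constraint 4: word begins with /w/ → not permitted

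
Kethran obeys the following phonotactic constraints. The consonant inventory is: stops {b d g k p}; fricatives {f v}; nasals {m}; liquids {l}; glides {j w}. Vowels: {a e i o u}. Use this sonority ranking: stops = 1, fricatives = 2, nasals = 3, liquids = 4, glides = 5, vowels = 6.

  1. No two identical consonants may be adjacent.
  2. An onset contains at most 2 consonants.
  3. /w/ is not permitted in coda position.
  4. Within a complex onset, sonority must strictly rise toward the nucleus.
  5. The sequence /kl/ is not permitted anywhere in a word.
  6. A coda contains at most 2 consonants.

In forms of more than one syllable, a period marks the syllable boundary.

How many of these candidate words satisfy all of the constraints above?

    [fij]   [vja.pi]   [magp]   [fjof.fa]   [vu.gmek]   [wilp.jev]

5

[fij] — σ1 onset /f/, coda /j/ ok → licit
[vja.pi] — σ1 onset /vj/ (2→5 rises), coda /∅/ ok; σ2 onset /p/, coda /∅/ ok → licit
[magp] — σ1 onset /m/, coda /gp/ (2C) ok → licit
[fjof.fa] — violates constraint 1: adjacent identical consonants /ff/ → illicit
[vu.gmek] — σ1 onset /v/, coda /∅/ ok; σ2 onset /gm/ (1→3 rises), coda /k/ ok → licit
[wilp.jev] — σ1 onset /w/, coda /lp/ (2C) ok; σ2 onset /j/, coda /v/ ok → licit
Licit: [fij], [vja.pi], [magp], [vu.gmek], [wilp.jev] → 5.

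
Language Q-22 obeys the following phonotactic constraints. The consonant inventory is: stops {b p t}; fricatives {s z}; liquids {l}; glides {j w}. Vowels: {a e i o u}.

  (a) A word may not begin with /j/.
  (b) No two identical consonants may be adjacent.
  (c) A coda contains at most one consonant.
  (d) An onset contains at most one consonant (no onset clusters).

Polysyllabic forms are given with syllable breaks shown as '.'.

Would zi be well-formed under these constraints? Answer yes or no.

yes

zi — σ1 onset /z/, coda /∅/ ok → well-formed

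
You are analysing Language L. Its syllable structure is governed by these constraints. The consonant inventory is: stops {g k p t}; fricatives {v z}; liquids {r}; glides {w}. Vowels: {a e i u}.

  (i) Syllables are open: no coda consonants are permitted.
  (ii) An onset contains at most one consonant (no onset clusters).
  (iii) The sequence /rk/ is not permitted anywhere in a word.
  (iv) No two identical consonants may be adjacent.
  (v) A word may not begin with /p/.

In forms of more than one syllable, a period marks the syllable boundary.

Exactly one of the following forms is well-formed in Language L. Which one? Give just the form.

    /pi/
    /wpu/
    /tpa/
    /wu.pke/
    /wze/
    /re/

/pi/ — violates constraint (v): word begins with /p/ → ill-formed
/wpu/ — violates constraint (ii): syllable 1 onset /wp/ has 2 consonants (> 1) → ill-formed
/tpa/ — violates constraint (ii): syllable 1 onset /tp/ has 2 consonants (> 1) → ill-formed
/wu.pke/ — violates constraint (ii): syllable 2 onset /pk/ has 2 consonants (> 1) → ill-formed
/wze/ — violates constraint (ii): syllable 1 onset /wz/ has 2 consonants (> 1) → ill-formed
/re/ — σ1 onset /r/, coda /∅/ ok → well-formed

/re/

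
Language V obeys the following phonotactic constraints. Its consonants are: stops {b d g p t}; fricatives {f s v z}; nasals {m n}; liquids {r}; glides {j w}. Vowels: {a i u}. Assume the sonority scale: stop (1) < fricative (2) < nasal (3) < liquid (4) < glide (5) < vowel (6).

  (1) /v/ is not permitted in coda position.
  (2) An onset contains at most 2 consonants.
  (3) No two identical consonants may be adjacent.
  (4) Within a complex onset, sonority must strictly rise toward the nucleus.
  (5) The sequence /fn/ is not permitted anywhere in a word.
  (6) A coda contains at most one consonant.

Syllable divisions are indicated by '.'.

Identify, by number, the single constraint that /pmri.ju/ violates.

2

/pmri.ju/: syllable 1 onset /pmr/ has 3 consonants (> 2).
This is a violation of constraint 2: "An onset contains at most 2 consonants."
The remaining constraints (1, 3, 4, 5, 6) are satisfied.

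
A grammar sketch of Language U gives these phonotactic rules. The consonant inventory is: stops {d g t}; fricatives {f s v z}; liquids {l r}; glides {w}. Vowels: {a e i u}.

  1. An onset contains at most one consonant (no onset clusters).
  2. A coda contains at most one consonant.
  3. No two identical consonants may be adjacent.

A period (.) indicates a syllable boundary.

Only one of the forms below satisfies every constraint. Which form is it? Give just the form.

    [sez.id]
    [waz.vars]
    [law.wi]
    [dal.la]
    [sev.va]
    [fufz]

[sez.id]

[sez.id] — σ1 onset /s/, coda /z/ ok; σ2 onset /∅/, coda /d/ ok → phonotactically legal
[waz.vars] — violates constraint 2: syllable 2 coda /rs/ has 2 consonants (> 1) → phonotactically illegal
[law.wi] — violates constraint 3: adjacent identical consonants /ww/ → phonotactically illegal
[dal.la] — violates constraint 3: adjacent identical consonants /ll/ → phonotactically illegal
[sev.va] — violates constraint 3: adjacent identical consonants /vv/ → phonotactically illegal
[fufz] — violates constraint 2: syllable 1 coda /fz/ has 2 consonants (> 1) → phonotactically illegal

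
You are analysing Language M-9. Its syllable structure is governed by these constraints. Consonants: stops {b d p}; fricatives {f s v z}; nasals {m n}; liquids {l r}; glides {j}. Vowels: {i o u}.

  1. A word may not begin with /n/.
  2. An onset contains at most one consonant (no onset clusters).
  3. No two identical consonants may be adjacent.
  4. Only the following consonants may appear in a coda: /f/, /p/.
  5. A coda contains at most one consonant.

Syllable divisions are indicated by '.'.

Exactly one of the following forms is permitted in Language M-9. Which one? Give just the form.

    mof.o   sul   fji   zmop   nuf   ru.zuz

mof.o — σ1 onset /m/, coda /f/ ok; σ2 onset /∅/, coda /∅/ ok → permitted
sul — violates constraint 4: syllable 1 coda contains /l/, which is not a licensed coda consonant → not permitted
fji — violates constraint 2: syllable 1 onset /fj/ has 2 consonants (> 1) → not permitted
zmop — violates constraint 2: syllable 1 onset /zm/ has 2 consonants (> 1) → not permitted
nuf — violates constraint 1: word begins with /n/ → not permitted
ru.zuz — violates constraint 4: syllable 2 coda contains /z/, which is not a licensed coda consonant → not permitted

mof.o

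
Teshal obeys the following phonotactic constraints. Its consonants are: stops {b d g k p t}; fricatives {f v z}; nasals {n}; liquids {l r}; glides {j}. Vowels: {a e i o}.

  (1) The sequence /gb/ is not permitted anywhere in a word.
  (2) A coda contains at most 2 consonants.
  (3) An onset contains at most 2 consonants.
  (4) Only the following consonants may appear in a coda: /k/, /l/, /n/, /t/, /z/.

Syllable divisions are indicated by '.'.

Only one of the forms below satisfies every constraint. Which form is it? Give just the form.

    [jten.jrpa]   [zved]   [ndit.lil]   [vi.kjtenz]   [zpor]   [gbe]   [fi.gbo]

[jten.jrpa] — violates constraint 3: syllable 2 onset /jrp/ has 3 consonants (> 2) → illicit
[zved] — violates constraint 4: syllable 1 coda contains /d/, which is not a licensed coda consonant → illicit
[ndit.lil] — σ1 onset /nd/ (2C), coda /t/ ok; σ2 onset /l/, coda /l/ ok → licit
[vi.kjtenz] — violates constraint 3: syllable 2 onset /kjt/ has 3 consonants (> 2) → illicit
[zpor] — violates constraint 4: syllable 1 coda contains /r/, which is not a licensed coda consonant → illicit
[gbe] — violates constraint 1: contains banned sequence /gb/ → illicit
[fi.gbo] — violates constraint 1: contains banned sequence /gb/ → illicit

[ndit.lil]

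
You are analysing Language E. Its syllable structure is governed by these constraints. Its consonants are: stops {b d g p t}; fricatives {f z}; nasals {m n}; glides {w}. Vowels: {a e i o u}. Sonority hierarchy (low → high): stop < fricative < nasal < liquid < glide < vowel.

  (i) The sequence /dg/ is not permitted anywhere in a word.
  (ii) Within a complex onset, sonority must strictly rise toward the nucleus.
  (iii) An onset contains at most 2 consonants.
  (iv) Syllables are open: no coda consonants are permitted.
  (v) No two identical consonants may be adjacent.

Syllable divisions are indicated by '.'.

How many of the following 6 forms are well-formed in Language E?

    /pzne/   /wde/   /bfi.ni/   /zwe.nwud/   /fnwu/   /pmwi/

/pzne/ — violates constraint (iii): syllable 1 onset /pzn/ has 3 consonants (> 2) → ill-formed
/wde/ — violates constraint (ii): syllable 1 onset /wd/: /w/ (glide, 5) → /d/ (stop, 1) does not rise → ill-formed
/bfi.ni/ — σ1 onset /bf/ (1→2 rises), coda /∅/ ok; σ2 onset /n/, coda /∅/ ok → well-formed
/zwe.nwud/ — violates constraint (iv): syllable 2 coda /d/ has 1 consonant (> 0) → ill-formed
/fnwu/ — violates constraint (iii): syllable 1 onset /fnw/ has 3 consonants (> 2) → ill-formed
/pmwi/ — violates constraint (iii): syllable 1 onset /pmw/ has 3 consonants (> 2) → ill-formed
Well-formed: /bfi.ni/ → 1.

1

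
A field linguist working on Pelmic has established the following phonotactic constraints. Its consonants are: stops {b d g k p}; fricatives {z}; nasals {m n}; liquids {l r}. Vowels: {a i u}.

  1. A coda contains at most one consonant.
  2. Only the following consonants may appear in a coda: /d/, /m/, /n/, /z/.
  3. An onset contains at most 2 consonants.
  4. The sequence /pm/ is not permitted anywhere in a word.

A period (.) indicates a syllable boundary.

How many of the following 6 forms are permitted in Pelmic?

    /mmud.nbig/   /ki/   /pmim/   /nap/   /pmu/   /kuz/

/mmud.nbig/ — violates constraint 2: syllable 2 coda contains /g/, which is not a licensed coda consonant → not permitted
/ki/ — σ1 onset /k/, coda /∅/ ok → permitted
/pmim/ — violates constraint 4: contains banned sequence /pm/ → not permitted
/nap/ — violates constraint 2: syllable 1 coda contains /p/, which is not a licensed coda consonant → not permitted
/pmu/ — violates constraint 4: contains banned sequence /pm/ → not permitted
/kuz/ — σ1 onset /k/, coda /z/ ok → permitted
Permitted: /ki/, /kuz/ → 2.

2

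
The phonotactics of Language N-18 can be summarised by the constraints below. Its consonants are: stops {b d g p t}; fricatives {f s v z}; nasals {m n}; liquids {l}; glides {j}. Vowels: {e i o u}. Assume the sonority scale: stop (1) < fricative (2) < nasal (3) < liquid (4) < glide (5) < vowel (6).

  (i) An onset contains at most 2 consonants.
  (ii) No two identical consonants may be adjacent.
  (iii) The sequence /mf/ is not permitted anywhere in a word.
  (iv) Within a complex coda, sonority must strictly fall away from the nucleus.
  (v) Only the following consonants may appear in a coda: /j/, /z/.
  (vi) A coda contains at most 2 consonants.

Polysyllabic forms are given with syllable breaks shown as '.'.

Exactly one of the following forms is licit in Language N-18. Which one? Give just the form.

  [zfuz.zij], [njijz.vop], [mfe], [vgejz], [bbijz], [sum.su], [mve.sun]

[zfuz.zij] — violates constraint (ii): adjacent identical consonants /zz/ → illicit
[njijz.vop] — violates constraint (v): syllable 2 coda contains /p/, which is not a licensed coda consonant → illicit
[mfe] — violates constraint (iii): contains banned sequence /mf/ → illicit
[vgejz] — σ1 onset /vg/ (2C), coda /jz/ (5→2 falls) ok → licit
[bbijz] — violates constraint (ii): adjacent identical consonants /bb/ → illicit
[sum.su] — violates constraint (v): syllable 1 coda contains /m/, which is not a licensed coda consonant → illicit
[mve.sun] — violates constraint (v): syllable 2 coda contains /n/, which is not a licensed coda consonant → illicit

[vgejz]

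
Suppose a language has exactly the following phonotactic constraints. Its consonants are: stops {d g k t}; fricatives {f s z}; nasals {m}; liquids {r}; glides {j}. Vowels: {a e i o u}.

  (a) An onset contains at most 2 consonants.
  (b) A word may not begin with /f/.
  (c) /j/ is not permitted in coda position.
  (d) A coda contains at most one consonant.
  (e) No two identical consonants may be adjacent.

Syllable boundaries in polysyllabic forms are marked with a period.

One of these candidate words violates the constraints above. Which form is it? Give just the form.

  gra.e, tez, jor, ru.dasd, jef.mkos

ru.dasd

gra.e — σ1 onset /gr/ (2C), coda /∅/ ok; σ2 onset /∅/, coda /∅/ ok → permitted
tez — σ1 onset /t/, coda /z/ ok → permitted
jor — σ1 onset /j/, coda /r/ ok → permitted
ru.dasd — violates constraint (d): syllable 2 coda /sd/ has 2 consonants (> 1) → not permitted
jef.mkos — σ1 onset /j/, coda /f/ ok; σ2 onset /mk/ (2C), coda /s/ ok → permitted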